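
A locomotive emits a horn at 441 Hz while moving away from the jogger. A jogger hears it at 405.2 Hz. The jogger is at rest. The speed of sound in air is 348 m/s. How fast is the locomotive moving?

f' = f · v/(v + v_s) ⇒ v_s = v · |1 − f/f'|.
v_s = 348 × |1 − 441/405.2| = 348 × 0.08835 ≈ 31 m/s.

31 m/s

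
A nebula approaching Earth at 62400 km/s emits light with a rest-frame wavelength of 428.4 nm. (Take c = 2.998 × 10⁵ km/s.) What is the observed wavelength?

β = v/c = 62400/299800 = 0.2081.
Relativistic Doppler for wavelength: λ' = λ₀ · √((1 − β)/(1 + β)).
λ' = 428.4 × √(0.7919/1.2081) = 428.4 × 0.80959 ≈ 346.8 nm.

346.8 nm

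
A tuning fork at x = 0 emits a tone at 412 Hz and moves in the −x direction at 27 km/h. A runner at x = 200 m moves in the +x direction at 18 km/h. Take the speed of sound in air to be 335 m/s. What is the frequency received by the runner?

27 km/h = 7.5 m/s; 18 km/h = 5 m/s.
The observer lies on the +x side, so the source is heading away from the observer and the observer is heading away from the source.
With source receding and observer receding, f' = f · (v − v_o)/(v + v_s).
f' = 412 × (335 − 5)/(335 + 7.5) = 412 × 330/342.5 ≈ 397 Hz.

397 Hz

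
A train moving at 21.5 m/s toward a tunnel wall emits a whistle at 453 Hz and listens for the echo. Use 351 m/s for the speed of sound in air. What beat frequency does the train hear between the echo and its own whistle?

The tunnel wall receives the sound from a moving source: f₁ = f₀ · v/(v − v_e) = 453 × 351/329.5 ≈ 482.6 Hz.
On the return leg the train is a moving observer: f₂ = f₁ · (v + v_e)/v = 482.6 × 372.5/351 ≈ 512.1 Hz.
Equivalently f₂ = f₀ · (v + v_e)/(v − v_e).
Beat against the emitted tone: |f₂ − f₀| = 2v_e·f₀/(v − v_e) = 2 × 21.5 × 453/329.5 ≈ 59.1 Hz.

59.1 Hz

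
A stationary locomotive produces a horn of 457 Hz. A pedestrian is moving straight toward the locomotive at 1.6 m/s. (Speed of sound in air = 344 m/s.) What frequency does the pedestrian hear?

Moving observer, stationary source: f' = f · (v + v_o)/v.
f' = 457 × (344 + 1.6)/344 = 457 × 345.6/344 ≈ 459 Hz.

459 Hz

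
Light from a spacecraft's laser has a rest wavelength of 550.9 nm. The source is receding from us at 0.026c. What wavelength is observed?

Relativistic Doppler for wavelength: λ' = λ₀ · √((1 + β)/(1 − β)).
λ' = 550.9 × √(1.0260/0.9740) = 550.9 × 1.02635 ≈ 565.4 nm.

565.4 nm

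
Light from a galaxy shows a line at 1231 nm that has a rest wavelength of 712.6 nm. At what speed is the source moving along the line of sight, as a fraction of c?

0.498c

λ'/λ₀ = 1.7275 > 1 (redshift), so the source is receding.
λ'/λ₀ = √((1 + β)/(1 − β)) for a receding source ⇒ β = (r² − 1)/(r² + 1) with r = λ'/λ₀.
β = (2.9842 − 1)/(2.9842 + 1) ≈ 0.498.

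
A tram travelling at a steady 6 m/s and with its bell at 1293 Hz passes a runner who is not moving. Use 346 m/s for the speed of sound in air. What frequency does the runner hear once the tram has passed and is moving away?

1271 Hz

Receding: f₂ = f · v/(v + v_s) = 1293 × 346/352 ≈ 1271 Hz.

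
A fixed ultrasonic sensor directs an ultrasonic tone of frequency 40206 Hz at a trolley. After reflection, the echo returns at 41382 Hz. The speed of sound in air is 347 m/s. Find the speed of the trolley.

5.0 m/s

Double Doppler shift off a moving reflector: f₂ = f₀ · (v + u)/(v − u) (u > 0 toward emitter).
Rearranging, u = v · (f₂ − f₀)/(f₂ + f₀) = 347 × 1176/81588 ≈ 5.0 m/s.
So the trolley is moving at 5.0 m/s toward the emitter.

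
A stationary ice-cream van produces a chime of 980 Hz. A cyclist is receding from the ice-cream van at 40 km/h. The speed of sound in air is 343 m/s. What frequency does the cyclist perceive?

40 km/h = 11.11 m/s.
Only the observer moves, away from the source, so f' = f · (v − v_o)/v.
f' = 980 × (343 − 11.11)/343 = 980 × 331.89/343 ≈ 948 Hz.

948 Hz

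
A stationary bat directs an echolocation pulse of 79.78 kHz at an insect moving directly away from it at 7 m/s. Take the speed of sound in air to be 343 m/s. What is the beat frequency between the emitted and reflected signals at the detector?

The insect first receives the wave as a moving observer: f₁ = f₀ · (v − u)/v = 79.78 × (343 − 7)/343 ≈ 78.15 kHz.
The reflection then acts as a moving source: f₂ = f₁ · v/(v + u) ≈ 76.59 kHz.
Beat frequency (with f₀ = 79780 Hz): |f₂ − f₀| = 2u·f₀/(v + u) = 2 × 7 × 79780/350 ≈ 3191 Hz.

3191 Hz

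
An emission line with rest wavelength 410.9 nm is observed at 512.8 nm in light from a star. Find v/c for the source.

0.218

λ'/λ₀ = 1.2480 > 1 (redshift), so the source is receding.
λ'/λ₀ = √((1 + β)/(1 − β)) for a receding source ⇒ β = (r² − 1)/(r² + 1) with r = λ'/λ₀.
β = (1.5575 − 1)/(1.5575 + 1) ≈ 0.218.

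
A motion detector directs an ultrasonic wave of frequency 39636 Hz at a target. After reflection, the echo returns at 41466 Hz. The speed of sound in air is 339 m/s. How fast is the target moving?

Double Doppler shift off a moving reflector: f₂ = f₀ · (v + u)/(v − u) (u > 0 toward emitter).
Rearranging, u = v · (f₂ − f₀)/(f₂ + f₀) = 339 × 1830/81102 ≈ 7.6 m/s.
So the target is moving at 7.6 m/s toward the emitter.

7.6 m/s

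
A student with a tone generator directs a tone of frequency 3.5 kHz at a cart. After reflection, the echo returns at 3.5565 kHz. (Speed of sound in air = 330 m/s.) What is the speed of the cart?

Double Doppler shift off a moving reflector: f₂ = f₀ · (v + u)/(v − u) (u > 0 toward emitter).
Rearranging, u = v · (f₂ − f₀)/(f₂ + f₀) = 330 × 0.0565/7.0565 ≈ 2.64 m/s.
So the cart is moving at 2.64 m/s toward the emitter.

2.64 m/s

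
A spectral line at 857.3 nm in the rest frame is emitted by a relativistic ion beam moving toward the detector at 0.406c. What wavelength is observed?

Relativistic Doppler for wavelength: λ' = λ₀ · √((1 − β)/(1 + β)).
λ' = 857.3 × √(0.5940/1.4060) = 857.3 × 0.64998 ≈ 557.2 nm.

557.2 nm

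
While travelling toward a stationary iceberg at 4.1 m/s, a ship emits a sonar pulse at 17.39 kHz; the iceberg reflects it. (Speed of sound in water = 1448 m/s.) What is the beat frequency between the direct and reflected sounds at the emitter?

The iceberg receives the sound from a moving source: f₁ = f₀ · v/(v − v_e) = 17.39 × 1448/1443.9 ≈ 17.4394 kHz.
On the return leg the ship is a moving observer: f₂ = f₁ · (v + v_e)/v = 17.4394 × 1452.1/1448 ≈ 17.4888 kHz.
Equivalently f₂ = f₀ · (v + v_e)/(v − v_e).
Beat against the emitted tone (with f₀ = 17390 Hz): |f₂ − f₀| = 2v_e·f₀/(v − v_e) = 2 × 4.1 × 17390/1443.9 ≈ 99 Hz.

99 Hz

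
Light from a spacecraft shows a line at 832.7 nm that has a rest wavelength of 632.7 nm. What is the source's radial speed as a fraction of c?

0.268

λ'/λ₀ = 1.3161 > 1 (redshift), so the source is receding.
λ'/λ₀ = √((1 + β)/(1 − β)) for a receding source ⇒ β = (r² − 1)/(r² + 1) with r = λ'/λ₀.
β = (1.7321 − 1)/(1.7321 + 1) ≈ 0.268.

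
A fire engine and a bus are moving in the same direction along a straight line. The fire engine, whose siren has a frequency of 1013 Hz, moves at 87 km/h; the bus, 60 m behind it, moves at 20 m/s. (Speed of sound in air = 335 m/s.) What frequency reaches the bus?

87 km/h = 24.17 m/s.
The bus is behind, so the fire engine is moving away from it while the bus is moving toward the fire engine.
Both move, so f' = f · (v + v_o)/(v + v_s).
f' = 1013 × (335 + 20)/(335 + 24.17) = 1013 × 355/359.17 ≈ 1001 Hz.

1001 Hz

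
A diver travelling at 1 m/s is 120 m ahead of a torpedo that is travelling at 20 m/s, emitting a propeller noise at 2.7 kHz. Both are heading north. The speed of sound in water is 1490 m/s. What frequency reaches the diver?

2.73 kHz

The diver is ahead, so the torpedo is moving toward it while the diver is moving away from the torpedo.
Both move, so f' = f · (v − v_o)/(v − v_s).
f' = 2.7 × (1490 − 1)/(1490 − 20) = 2.7 × 1489/1470 ≈ 2.73 kHz.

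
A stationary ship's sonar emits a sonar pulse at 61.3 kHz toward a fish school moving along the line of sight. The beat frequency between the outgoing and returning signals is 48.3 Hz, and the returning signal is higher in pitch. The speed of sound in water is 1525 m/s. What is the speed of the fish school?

0.60 m/s

Double Doppler shift off a moving reflector: f₂ = f₀ · (v + u)/(v − u) (u > 0 toward emitter).
Returning signal is higher, so f₂ = f₀ + Δf = 61300 + 48.3 = 61348.3 Hz.
Rearranging, u = v · (f₂ − f₀)/(f₂ + f₀) = 1525 × 48.3/122648.3 ≈ 0.60 m/s.
So the fish school is moving at 0.60 m/s toward the emitter.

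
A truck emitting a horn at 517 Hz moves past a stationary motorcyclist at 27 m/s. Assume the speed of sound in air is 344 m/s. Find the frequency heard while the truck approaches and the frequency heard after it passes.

Approaching: f₁ = f · v/(v − v_s) = 517 × 344/317 ≈ 561 Hz.
Receding: f₂ = f · v/(v + v_s) = 517 × 344/371 ≈ 479 Hz.

561 Hz approaching; 479 Hz receding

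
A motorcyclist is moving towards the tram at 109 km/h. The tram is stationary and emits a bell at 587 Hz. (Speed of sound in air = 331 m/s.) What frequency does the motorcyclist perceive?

109 km/h = 30.28 m/s.
Moving observer, stationary source: f' = f · (v + v_o)/v.
f' = 587 × (331 + 30.28)/331 = 587 × 361.28/331 ≈ 641 Hz.

641 Hz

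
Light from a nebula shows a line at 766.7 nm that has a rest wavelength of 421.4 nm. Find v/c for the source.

0.536

λ'/λ₀ = 1.8194 > 1 (redshift), so the source is receding.
λ'/λ₀ = √((1 + β)/(1 − β)) for a receding source ⇒ β = (r² − 1)/(r² + 1) with r = λ'/λ₀.
β = (3.3103 − 1)/(3.3103 + 1) ≈ 0.536.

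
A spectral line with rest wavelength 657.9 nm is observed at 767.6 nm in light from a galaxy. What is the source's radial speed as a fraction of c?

0.153

λ'/λ₀ = 1.1667 > 1 (redshift), so the source is receding.
λ'/λ₀ = √((1 + β)/(1 − β)) for a receding source ⇒ β = (r² − 1)/(r² + 1) with r = λ'/λ₀.
β = (1.3613 − 1)/(1.3613 + 1) ≈ 0.153.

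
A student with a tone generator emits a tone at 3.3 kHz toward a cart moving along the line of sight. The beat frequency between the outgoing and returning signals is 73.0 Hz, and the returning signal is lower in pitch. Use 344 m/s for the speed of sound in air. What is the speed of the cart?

3.8 m/s

Double Doppler shift off a moving reflector: f₂ = f₀ · (v + u)/(v − u) (u > 0 toward emitter).
Returning signal is lower, so f₂ = f₀ − Δf = 3300 − 73 = 3227 Hz.
Rearranging, u = v · (f₂ − f₀)/(f₂ + f₀) = 344 × -73/6527 ≈ -3.8 m/s.
So the cart is moving at 3.8 m/s away from the emitter.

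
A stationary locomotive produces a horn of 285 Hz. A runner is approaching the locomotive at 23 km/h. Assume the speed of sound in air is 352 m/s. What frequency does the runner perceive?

290 Hz

23 km/h = 6.389 m/s.
Moving observer, stationary source: f' = f · (v + v_o)/v.
f' = 285 × (352 + 6.389)/352 = 285 × 358.39/352 ≈ 290 Hz.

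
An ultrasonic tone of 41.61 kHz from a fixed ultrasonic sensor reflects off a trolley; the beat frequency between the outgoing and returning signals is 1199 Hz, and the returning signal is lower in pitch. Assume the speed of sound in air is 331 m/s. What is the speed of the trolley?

Double Doppler shift off a moving reflector: f₂ = f₀ · (v + u)/(v − u) (u > 0 toward emitter).
Returning signal is lower, so f₂ = f₀ − Δf = 41610 − 1199 = 40411 Hz.
Rearranging, u = v · (f₂ − f₀)/(f₂ + f₀) = 331 × -1199/82021 ≈ -4.8 m/s.
So the trolley is moving at 4.8 m/s away from the emitter.

4.8 m/s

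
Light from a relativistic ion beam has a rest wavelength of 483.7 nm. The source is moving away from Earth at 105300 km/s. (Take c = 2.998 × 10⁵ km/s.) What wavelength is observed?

698.1 nm

β = v/c = 105300/299800 = 0.3512.
Relativistic Doppler for wavelength: λ' = λ₀ · √((1 + β)/(1 − β)).
λ' = 483.7 × √(1.3512/0.6488) = 483.7 × 1.44318 ≈ 698.1 nm.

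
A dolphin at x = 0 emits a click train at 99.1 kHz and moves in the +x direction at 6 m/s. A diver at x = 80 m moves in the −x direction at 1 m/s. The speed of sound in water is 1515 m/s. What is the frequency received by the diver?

99.6 kHz

The observer lies on the +x side, so the source is heading toward the observer and the observer is heading toward the source.
Both move, so f' = f · (v + v_o)/(v − v_s).
f' = 99.1 × (1515 + 1)/(1515 − 6) = 99.1 × 1516/1509 ≈ 99.6 kHz.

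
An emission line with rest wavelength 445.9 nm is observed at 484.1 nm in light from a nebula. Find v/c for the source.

0.082c

λ'/λ₀ = 1.0857 > 1 (redshift), so the source is receding.
λ'/λ₀ = √((1 + β)/(1 − β)) for a receding source ⇒ β = (r² − 1)/(r² + 1) with r = λ'/λ₀.
β = (1.1787 − 1)/(1.1787 + 1) ≈ 0.082.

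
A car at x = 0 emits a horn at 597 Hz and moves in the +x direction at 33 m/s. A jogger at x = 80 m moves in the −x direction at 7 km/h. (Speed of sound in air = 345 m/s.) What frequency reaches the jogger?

7 km/h = 1.944 m/s.
The observer lies on the +x side, so the source is heading toward the observer and the observer is heading toward the source.
General Doppler shift: f' = f · (v + v_o)/(v − v_s).
f' = 597 × (345 + 1.944)/(345 − 33) = 597 × 346.94/312 ≈ 664 Hz.

664 Hz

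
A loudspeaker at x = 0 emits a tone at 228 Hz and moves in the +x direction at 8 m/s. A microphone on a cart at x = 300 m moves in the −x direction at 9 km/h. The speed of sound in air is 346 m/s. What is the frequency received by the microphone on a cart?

9 km/h = 2.5 m/s.
The observer lies on the +x side, so the source is heading toward the observer and the observer is heading toward the source.
With source approaching and observer approaching, f' = f · (v + v_o)/(v − v_s).
f' = 228 × (346 + 2.5)/(346 − 8) = 228 × 348.5/338 ≈ 235 Hz.

235 Hz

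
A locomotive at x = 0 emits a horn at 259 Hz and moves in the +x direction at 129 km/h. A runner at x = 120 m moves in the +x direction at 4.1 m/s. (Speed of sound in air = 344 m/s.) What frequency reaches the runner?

286 Hz

129 km/h = 35.83 m/s.
The observer lies on the +x side, so the source is heading toward the observer and the observer is heading away from the source.
With source approaching and observer receding, f' = f · (v − v_o)/(v − v_s).
f' = 259 × (344 − 4.1)/(344 − 35.83) = 259 × 339.9/308.17 ≈ 286 Hz.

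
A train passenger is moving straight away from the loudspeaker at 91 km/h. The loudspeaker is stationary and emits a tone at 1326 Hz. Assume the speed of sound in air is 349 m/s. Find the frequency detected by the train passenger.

1230 Hz

91 km/h = 25.28 m/s.
Moving observer, stationary source: f' = f · (v − v_o)/v.
f' = 1326 × (349 − 25.28)/349 = 1326 × 323.72/349 ≈ 1230 Hz.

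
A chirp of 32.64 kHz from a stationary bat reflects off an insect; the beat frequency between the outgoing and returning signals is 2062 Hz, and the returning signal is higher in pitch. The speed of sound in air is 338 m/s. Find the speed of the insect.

10.3 m/s

Double Doppler shift off a moving reflector: f₂ = f₀ · (v + u)/(v − u) (u > 0 toward emitter).
Returning signal is higher, so f₂ = f₀ + Δf = 32640 + 2062 = 34702 Hz.
Rearranging, u = v · (f₂ − f₀)/(f₂ + f₀) = 338 × 2062/67342 ≈ 10.3 m/s.
So the insect is moving at 10.3 m/s toward the emitter.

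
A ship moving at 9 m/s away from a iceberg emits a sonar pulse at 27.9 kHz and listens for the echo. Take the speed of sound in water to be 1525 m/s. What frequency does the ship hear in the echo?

The iceberg receives the sound from a moving source: f₁ = f₀ · v/(v + v_e) = 27.9 × 1525/1534 ≈ 27.7 kHz.
On the return leg the ship is a moving observer: f₂ = f₁ · (v − v_e)/v = 27.7 × 1516/1525 ≈ 27.6 kHz.
Equivalently f₂ = f₀ · (v − v_e)/(v + v_e).

27.6 kHz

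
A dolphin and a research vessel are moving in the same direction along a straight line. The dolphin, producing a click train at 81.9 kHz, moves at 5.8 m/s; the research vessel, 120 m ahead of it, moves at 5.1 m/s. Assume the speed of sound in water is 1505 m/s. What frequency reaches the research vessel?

81.9 kHz

The research vessel is ahead, so the dolphin is moving toward it while the research vessel is moving away from the dolphin.
Both move, so f' = f · (v − v_o)/(v − v_s).
f' = 81.9 × (1505 − 5.1)/(1505 − 5.8) = 81.9 × 1499.9/1499.2 ≈ 81.9 kHz.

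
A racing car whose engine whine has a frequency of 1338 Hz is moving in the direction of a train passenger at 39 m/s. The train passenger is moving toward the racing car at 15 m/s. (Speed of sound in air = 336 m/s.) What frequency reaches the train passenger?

General Doppler shift: f' = f · (v + v_o)/(v − v_s).
f' = 1338 × (336 + 15)/(336 − 39) = 1338 × 351/297 ≈ 1581 Hz.

1581 Hz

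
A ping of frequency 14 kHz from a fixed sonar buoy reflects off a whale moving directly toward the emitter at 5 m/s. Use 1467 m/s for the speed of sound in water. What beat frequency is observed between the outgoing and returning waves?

The whale first receives the wave as a moving observer: f₁ = f₀ · (v + u)/v = 14 × (1467 + 5)/1467 ≈ 14.0477 kHz.
On reflection it acts as a source moving toward the stationary detector: f₂ = f₁ · v/(v − u) = 14.0477 × 1467/1462 ≈ 14.0958 kHz.
Beat frequency (with f₀ = 14000 Hz): |f₂ − f₀| = 2u·f₀/(v − u) = 2 × 5 × 14000/1462 ≈ 96 Hz.

96 Hz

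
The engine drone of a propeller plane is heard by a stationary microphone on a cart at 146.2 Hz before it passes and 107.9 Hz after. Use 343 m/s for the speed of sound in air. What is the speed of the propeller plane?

52 m/s

f₁/f₂ = (v + v_s)/(v − v_s), so v_s = v · (f₁ − f₂)/(f₁ + f₂).
v_s = 343 × (146.2 − 107.9)/(146.2 + 107.9) = 343 × 38.3/254.1 ≈ 52 m/s.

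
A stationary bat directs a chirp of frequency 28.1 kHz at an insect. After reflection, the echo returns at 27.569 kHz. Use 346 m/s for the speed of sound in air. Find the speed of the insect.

Double Doppler shift off a moving reflector: f₂ = f₀ · (v + u)/(v − u) (u > 0 toward emitter).
Rearranging, u = v · (f₂ − f₀)/(f₂ + f₀) = 346 × -0.531/55.669 ≈ -3.3 m/s.
So the insect is moving at 3.3 m/s away from the emitter.

3.3 m/s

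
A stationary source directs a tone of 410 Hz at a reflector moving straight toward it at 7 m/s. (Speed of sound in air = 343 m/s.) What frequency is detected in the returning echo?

The reflector first receives the wave as a moving observer: f₁ = f₀ · (v + u)/v = 410 × (343 + 7)/343 ≈ 418 Hz.
On reflection it acts as a source moving toward the stationary detector: f₂ = f₁ · v/(v − u) = 418 × 343/336 ≈ 427 Hz.
Equivalently f₂ = f₀ · (v + u)/(v − u).

427 Hz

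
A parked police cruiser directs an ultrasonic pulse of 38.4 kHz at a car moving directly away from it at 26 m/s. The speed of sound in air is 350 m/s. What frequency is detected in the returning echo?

At the car (a moving observer), f₁ = f₀ · (v − u)/v = 38.4 × 324/350 ≈ 35.5 kHz.
On reflection it acts as a source moving away from the stationary detector: f₂ = f₁ · v/(v + u) = 35.5 × 350/376 ≈ 33.1 kHz.
Equivalently f₂ = f₀ · (v − u)/(v + u).

33.1 kHz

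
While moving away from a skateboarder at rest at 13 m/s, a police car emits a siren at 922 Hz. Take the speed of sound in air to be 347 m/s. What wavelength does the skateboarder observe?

With the source moving away from a stationary observer, f' = f · v/(v + v_s).
f' = 922 × 347/(347 + 13) ≈ 889 Hz.
λ' = v/f' = 347/888.706 ≈ 39.0 cm.

39.0 cm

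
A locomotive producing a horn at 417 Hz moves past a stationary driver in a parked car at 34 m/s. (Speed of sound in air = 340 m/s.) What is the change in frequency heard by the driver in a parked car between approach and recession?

Approaching: f₁ = f · v/(v − v_s) = 417 × 340/306 ≈ 463.3 Hz.
Receding: f₂ = f · v/(v + v_s) = 417 × 340/374 ≈ 379.1 Hz.
Drop: f₁ − f₂ = 2f·v·v_s/(v² − v_s²) = 2 × 417 × 340 × 34/(340² − 34²) ≈ 84.2 Hz.

84.2 Hz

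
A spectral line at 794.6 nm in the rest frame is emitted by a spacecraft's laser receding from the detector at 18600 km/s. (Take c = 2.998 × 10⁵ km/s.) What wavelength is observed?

β = v/c = 18600/299800 = 0.0620.
Relativistic Doppler for wavelength: λ' = λ₀ · √((1 + β)/(1 − β)).
λ' = 794.6 × √(1.0620/0.9380) = 794.6 × 1.06409 ≈ 845.5 nm.

845.5 nm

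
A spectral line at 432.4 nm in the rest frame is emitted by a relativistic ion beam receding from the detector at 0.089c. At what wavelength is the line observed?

Relativistic Doppler for wavelength: λ' = λ₀ · √((1 + β)/(1 − β)).
λ' = 432.4 × √(1.0890/0.9110) = 432.4 × 1.09334 ≈ 472.8 nm.

472.8 nm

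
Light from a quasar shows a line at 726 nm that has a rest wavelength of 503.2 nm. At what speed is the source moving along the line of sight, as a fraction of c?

λ'/λ₀ = 1.4428 > 1 (redshift), so the source is receding.
λ'/λ₀ = √((1 + β)/(1 − β)) for a receding source ⇒ β = (r² − 1)/(r² + 1) with r = λ'/λ₀.
β = (2.0816 − 1)/(2.0816 + 1) ≈ 0.351.

0.351c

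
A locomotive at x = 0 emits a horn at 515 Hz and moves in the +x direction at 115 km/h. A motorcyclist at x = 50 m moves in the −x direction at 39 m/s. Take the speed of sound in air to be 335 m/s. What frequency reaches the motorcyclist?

115 km/h = 31.94 m/s.
The observer lies on the +x side, so the source is heading toward the observer and the observer is heading toward the source.
Both move, so f' = f · (v + v_o)/(v − v_s).
f' = 515 × (335 + 39)/(335 − 31.94) = 515 × 374/303.06 ≈ 636 Hz.

636 Hz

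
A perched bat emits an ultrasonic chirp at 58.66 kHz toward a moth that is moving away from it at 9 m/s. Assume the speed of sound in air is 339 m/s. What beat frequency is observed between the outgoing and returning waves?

The moth first receives the wave as a moving observer: f₁ = f₀ · (v − u)/v = 58.66 × (339 − 9)/339 ≈ 57.10 kHz.
The reflection then acts as a moving source: f₂ = f₁ · v/(v + u) ≈ 55.63 kHz.
Equivalently f₂ = f₀ · (v − u)/(v + u).
Beat frequency (with f₀ = 58660 Hz): |f₂ − f₀| = 2u·f₀/(v + u) = 2 × 9 × 58660/348 ≈ 3034 Hz.

3034 Hz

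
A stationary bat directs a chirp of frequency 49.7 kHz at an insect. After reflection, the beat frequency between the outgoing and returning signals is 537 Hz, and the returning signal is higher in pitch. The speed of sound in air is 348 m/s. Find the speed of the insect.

Double Doppler shift off a moving reflector: f₂ = f₀ · (v + u)/(v − u) (u > 0 toward emitter).
Returning signal is higher, so f₂ = f₀ + Δf = 49700 + 537 = 50237 Hz.
Rearranging, u = v · (f₂ − f₀)/(f₂ + f₀) = 348 × 537/99937 ≈ 1.87 m/s.
So the insect is moving at 1.87 m/s toward the emitter.

1.87 m/s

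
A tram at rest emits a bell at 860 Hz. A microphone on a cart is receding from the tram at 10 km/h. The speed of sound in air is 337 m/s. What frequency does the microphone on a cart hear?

853 Hz

10 km/h = 2.778 m/s.
Only the observer moves, away from the source, so f' = f · (v − v_o)/v.
f' = 860 × (337 − 2.778)/337 = 860 × 334.22/337 ≈ 853 Hz.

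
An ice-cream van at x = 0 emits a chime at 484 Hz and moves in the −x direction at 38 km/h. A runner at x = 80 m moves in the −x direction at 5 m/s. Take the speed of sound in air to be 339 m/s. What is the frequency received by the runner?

476 Hz

38 km/h = 10.56 m/s.
The observer lies on the +x side, so the source is heading away from the observer and the observer is heading toward the source.
Both move, so f' = f · (v + v_o)/(v + v_s).
f' = 484 × (339 + 5)/(339 + 10.56) = 484 × 344/349.56 ≈ 476 Hz.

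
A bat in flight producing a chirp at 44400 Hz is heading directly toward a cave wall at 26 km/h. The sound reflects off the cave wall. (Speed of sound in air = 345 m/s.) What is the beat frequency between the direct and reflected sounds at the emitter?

26 km/h = 7.222 m/s.
The cave wall receives the sound from a moving source: f₁ = f₀ · v/(v − v_e) = 44400 × 345/337.78 ≈ 45349 Hz.
On the return leg the bat in flight is a moving observer: f₂ = f₁ · (v + v_e)/v = 45349 × 352.22/345 ≈ 46299 Hz.
Beat against the emitted tone: |f₂ − f₀| = 2v_e·f₀/(v − v_e) = 2 × 7.222 × 44400/337.78 ≈ 1899 Hz.

1899 Hz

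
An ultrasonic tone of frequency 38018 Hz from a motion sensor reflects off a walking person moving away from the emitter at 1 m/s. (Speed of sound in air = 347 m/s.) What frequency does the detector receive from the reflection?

37800 Hz

The walking person first receives the wave as a moving observer: f₁ = f₀ · (v − u)/v = 38018 × (347 − 1)/347 ≈ 37908 Hz.
On reflection it acts as a source moving away from the stationary detector: f₂ = f₁ · v/(v + u) = 37908 × 347/348 ≈ 37800 Hz.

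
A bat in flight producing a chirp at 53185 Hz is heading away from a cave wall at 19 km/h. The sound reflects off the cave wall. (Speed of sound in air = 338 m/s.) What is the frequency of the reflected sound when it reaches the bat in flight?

51550 Hz

19 km/h = 5.278 m/s.
The cave wall receives the sound from a moving source: f₁ = f₀ · v/(v + v_e) = 53185 × 338/343.28 ≈ 52367 Hz.
On the return leg the bat in flight is a moving observer: f₂ = f₁ · (v − v_e)/v = 52367 × 332.72/338 ≈ 51550 Hz.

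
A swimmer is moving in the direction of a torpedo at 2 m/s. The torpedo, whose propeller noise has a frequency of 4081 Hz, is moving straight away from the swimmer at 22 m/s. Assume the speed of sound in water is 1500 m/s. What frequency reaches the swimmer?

4027 Hz

Both move, so f' = f · (v + v_o)/(v + v_s).
f' = 4081 × (1500 + 2)/(1500 + 22) = 4081 × 1502/1522 ≈ 4027 Hz.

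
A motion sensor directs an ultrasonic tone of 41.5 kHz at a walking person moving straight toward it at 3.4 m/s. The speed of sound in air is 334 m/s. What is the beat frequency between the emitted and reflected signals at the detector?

854 Hz

The walking person first receives the wave as a moving observer: f₁ = f₀ · (v + u)/v = 41.5 × (334 + 3.4)/334 ≈ 41.922 kHz.
The reflection then acts as a moving source: f₂ = f₁ · v/(v − u) ≈ 42.354 kHz.
Beat frequency (with f₀ = 41500 Hz): |f₂ − f₀| = 2u·f₀/(v − u) = 2 × 3.4 × 41500/330.6 ≈ 854 Hz.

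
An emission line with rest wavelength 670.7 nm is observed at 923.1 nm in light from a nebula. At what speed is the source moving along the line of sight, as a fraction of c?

λ'/λ₀ = 1.3763 > 1 (redshift), so the source is receding.
λ'/λ₀ = √((1 + β)/(1 − β)) for a receding source ⇒ β = (r² − 1)/(r² + 1) with r = λ'/λ₀.
β = (1.8943 − 1)/(1.8943 + 1) ≈ 0.309.

0.309c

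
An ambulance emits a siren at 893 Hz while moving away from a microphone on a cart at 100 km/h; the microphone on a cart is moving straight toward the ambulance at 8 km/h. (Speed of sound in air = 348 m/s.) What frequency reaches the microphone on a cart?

100 km/h = 27.78 m/s; 8 km/h = 2.222 m/s.
General Doppler shift: f' = f · (v + v_o)/(v + v_s).
f' = 893 × (348 + 2.222)/(348 + 27.78) = 893 × 350.22/375.78 ≈ 832 Hz.

832 Hz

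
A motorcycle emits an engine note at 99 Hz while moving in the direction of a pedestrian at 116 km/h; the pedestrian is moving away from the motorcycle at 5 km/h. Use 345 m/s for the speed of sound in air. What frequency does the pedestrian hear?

116 km/h = 32.22 m/s; 5 km/h = 1.389 m/s.
General Doppler shift: f' = f · (v − v_o)/(v − v_s).
f' = 99 × (345 − 1.389)/(345 − 32.22) = 99 × 343.61/312.78 ≈ 109 Hz.

109 Hz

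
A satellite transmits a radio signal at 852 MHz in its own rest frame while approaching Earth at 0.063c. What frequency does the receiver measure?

907.5 MHz

Relativistic Doppler for frequency: f' = f₀ · √((1 + β)/(1 − β)).
f' = 852 × √(1.0630/0.9370) = 852 × 1.06512 ≈ 907.5 MHz.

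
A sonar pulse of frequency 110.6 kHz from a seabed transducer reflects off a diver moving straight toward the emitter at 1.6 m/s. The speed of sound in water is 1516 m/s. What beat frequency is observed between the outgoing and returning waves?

234 Hz

At the diver (a moving observer), f₁ = f₀ · (v + u)/v = 110.6 × 1517.6/1516 ≈ 110.717 kHz.
The reflection then acts as a moving source: f₂ = f₁ · v/(v − u) ≈ 110.834 kHz.
Equivalently f₂ = f₀ · (v + u)/(v − u).
Beat frequency (with f₀ = 110600 Hz): |f₂ − f₀| = 2u·f₀/(v − u) = 2 × 1.6 × 110600/1514.4 ≈ 234 Hz.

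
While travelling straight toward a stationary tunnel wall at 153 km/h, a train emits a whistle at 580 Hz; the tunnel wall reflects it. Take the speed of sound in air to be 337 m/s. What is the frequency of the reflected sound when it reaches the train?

153 km/h = 42.5 m/s.
The tunnel wall receives the sound from a moving source: f₁ = f₀ · v/(v − v_e) = 580 × 337/294.5 ≈ 664 Hz.
On the return leg the train is a moving observer: f₂ = f₁ · (v + v_e)/v = 664 × 379.5/337 ≈ 747 Hz.

747 Hz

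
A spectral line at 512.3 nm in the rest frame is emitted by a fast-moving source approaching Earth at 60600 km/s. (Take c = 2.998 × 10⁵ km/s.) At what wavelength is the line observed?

β = v/c = 60600/299800 = 0.2021.
Relativistic Doppler for wavelength: λ' = λ₀ · √((1 − β)/(1 + β)).
λ' = 512.3 × √(0.7979/1.2021) = 512.3 × 0.81468 ≈ 417.4 nm.

417.4 nm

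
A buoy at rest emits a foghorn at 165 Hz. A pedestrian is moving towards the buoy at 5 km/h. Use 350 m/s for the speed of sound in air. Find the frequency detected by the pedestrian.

5 km/h = 1.389 m/s.
Only the observer moves, toward the source, so f' = f · (v + v_o)/v.
f' = 165 × (350 + 1.389)/350 = 165 × 351.39/350 ≈ 166 Hz.

166 Hz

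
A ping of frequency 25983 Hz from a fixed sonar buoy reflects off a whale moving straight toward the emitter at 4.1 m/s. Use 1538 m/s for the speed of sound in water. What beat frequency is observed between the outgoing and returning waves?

139 Hz

At the whale (a moving observer), f₁ = f₀ · (v + u)/v = 25983 × 1542.1/1538 ≈ 26052.3 Hz.
The reflection then acts as a moving source: f₂ = f₁ · v/(v − u) ≈ 26121.9 Hz.
Equivalently f₂ = f₀ · (v + u)/(v − u).
Beat frequency: |f₂ − f₀| = 2u·f₀/(v − u) = 2 × 4.1 × 25983/1533.9 ≈ 139 Hz.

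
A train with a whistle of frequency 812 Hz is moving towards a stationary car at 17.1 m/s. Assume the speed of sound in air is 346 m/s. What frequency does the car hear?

854 Hz

Only the source moves, toward the listener, so f' = f · v/(v − v_s).
f' = 812 × 346/(346 − 17.1) = 812 × 346/328.9 ≈ 854 Hz.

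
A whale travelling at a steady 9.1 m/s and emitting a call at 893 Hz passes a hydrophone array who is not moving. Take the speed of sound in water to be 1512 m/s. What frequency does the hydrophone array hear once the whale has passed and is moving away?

888 Hz

Receding: f₂ = f · v/(v + v_s) = 893 × 1512/1521.1 ≈ 888 Hz.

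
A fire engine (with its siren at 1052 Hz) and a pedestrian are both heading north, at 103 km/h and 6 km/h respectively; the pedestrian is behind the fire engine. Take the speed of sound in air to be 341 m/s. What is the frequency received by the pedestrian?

975 Hz

103 km/h = 28.61 m/s; 6 km/h = 1.667 m/s.
The pedestrian is behind, so the fire engine is moving away from it while the pedestrian is moving toward the fire engine.
Both move, so f' = f · (v + v_o)/(v + v_s).
f' = 1052 × (341 + 1.667)/(341 + 28.61) = 1052 × 342.67/369.61 ≈ 975 Hz.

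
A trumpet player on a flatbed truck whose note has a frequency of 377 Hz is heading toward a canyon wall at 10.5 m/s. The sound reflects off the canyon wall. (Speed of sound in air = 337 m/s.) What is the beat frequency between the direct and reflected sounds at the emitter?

24.2 Hz

The canyon wall receives the sound from a moving source: f₁ = f₀ · v/(v − v_e) = 377 × 337/326.5 ≈ 389.1 Hz.
On the return leg the trumpet player on a flatbed truck is a moving observer: f₂ = f₁ · (v + v_e)/v = 389.1 × 347.5/337 ≈ 401.2 Hz.
Equivalently f₂ = f₀ · (v + v_e)/(v − v_e).
Beat against the emitted tone: |f₂ − f₀| = 2v_e·f₀/(v − v_e) = 2 × 10.5 × 377/326.5 ≈ 24.2 Hz.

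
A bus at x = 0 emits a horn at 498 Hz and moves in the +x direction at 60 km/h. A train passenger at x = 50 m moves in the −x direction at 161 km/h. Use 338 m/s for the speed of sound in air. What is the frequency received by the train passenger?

593 Hz

60 km/h = 16.67 m/s; 161 km/h = 44.72 m/s.
The observer lies on the +x side, so the source is heading toward the observer and the observer is heading toward the source.
General Doppler shift: f' = f · (v + v_o)/(v − v_s).
f' = 498 × (338 + 44.72)/(338 − 16.67) = 498 × 382.72/321.33 ≈ 593 Hz.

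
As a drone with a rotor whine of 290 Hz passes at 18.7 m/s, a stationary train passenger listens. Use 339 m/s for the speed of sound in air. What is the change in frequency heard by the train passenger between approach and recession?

Approaching: f₁ = f · v/(v − v_s) = 290 × 339/320.3 ≈ 306.9 Hz.
Receding: f₂ = f · v/(v + v_s) = 290 × 339/357.7 ≈ 274.8 Hz.
Drop: f₁ − f₂ = 2f·v·v_s/(v² − v_s²) = 2 × 290 × 339 × 18.7/(339² − 18.7²) ≈ 32.1 Hz.

32.1 Hz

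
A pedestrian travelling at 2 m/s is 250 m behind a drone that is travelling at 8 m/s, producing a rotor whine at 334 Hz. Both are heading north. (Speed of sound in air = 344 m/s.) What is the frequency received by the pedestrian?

The pedestrian is behind, so the drone is moving away from it while the pedestrian is moving toward the drone.
General Doppler shift: f' = f · (v + v_o)/(v + v_s).
f' = 334 × (344 + 2)/(344 + 8) = 334 × 346/352 ≈ 328 Hz.

328 Hz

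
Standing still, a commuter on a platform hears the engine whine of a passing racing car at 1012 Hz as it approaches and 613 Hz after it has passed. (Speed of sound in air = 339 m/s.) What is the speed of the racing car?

f₁/f₂ = (v + v_s)/(v − v_s), so v_s = v · (f₁ − f₂)/(f₁ + f₂).
v_s = 339 × (1012 − 613)/(1012 + 613) = 339 × 399/1625 ≈ 83 m/s.

83 m/s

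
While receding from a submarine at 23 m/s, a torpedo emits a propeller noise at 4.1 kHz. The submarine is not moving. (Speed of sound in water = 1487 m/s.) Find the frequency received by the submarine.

Only the source moves, away from the listener, so f' = f · v/(v + v_s).
f' = 4.1 × 1487/(1487 + 23) = 4.1 × 1487/1510 ≈ 4.04 kHz.

4.04 kHz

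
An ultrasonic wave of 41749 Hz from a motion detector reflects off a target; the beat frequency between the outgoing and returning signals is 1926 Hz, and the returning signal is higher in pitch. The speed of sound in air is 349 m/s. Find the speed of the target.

7.9 m/s

Double Doppler shift off a moving reflector: f₂ = f₀ · (v + u)/(v − u) (u > 0 toward emitter).
Returning signal is higher, so f₂ = f₀ + Δf = 41749 + 1926 = 43675 Hz.
Rearranging, u = v · (f₂ − f₀)/(f₂ + f₀) = 349 × 1926/85424 ≈ 7.9 m/s.
So the target is moving at 7.9 m/s toward the emitter.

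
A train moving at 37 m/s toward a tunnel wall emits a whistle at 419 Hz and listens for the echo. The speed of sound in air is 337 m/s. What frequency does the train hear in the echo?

522 Hz

The tunnel wall receives the sound from a moving source: f₁ = f₀ · v/(v − v_e) = 419 × 337/300 ≈ 471 Hz.
On the return leg the train is a moving observer: f₂ = f₁ · (v + v_e)/v = 471 × 374/337 ≈ 522 Hz.
Equivalently f₂ = f₀ · (v + v_e)/(v − v_e).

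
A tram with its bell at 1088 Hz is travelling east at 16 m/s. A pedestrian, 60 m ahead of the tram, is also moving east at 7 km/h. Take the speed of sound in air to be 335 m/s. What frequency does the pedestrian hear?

7 km/h = 1.944 m/s.
The pedestrian is ahead, so the tram is moving toward it while the pedestrian is moving away from the tram.
With source approaching and observer receding, f' = f · (v − v_o)/(v − v_s).
f' = 1088 × (335 − 1.944)/(335 − 16) = 1088 × 333.06/319 ≈ 1136 Hz.

1136 Hz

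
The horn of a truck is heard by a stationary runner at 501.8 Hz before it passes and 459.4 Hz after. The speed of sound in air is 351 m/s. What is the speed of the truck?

f₁/f₂ = (v + v_s)/(v − v_s), so v_s = v · (f₁ − f₂)/(f₁ + f₂).
v_s = 351 × (501.8 − 459.4)/(501.8 + 459.4) = 351 × 42.4/961.2 ≈ 15.5 m/s.

15.5 m/s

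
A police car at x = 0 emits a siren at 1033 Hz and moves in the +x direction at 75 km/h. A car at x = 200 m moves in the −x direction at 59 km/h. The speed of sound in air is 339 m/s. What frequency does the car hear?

1154 Hz

75 km/h = 20.83 m/s; 59 km/h = 16.39 m/s.
The observer lies on the +x side, so the source is heading toward the observer and the observer is heading toward the source.
With source approaching and observer approaching, f' = f · (v + v_o)/(v − v_s).
f' = 1033 × (339 + 16.39)/(339 − 20.83) = 1033 × 355.39/318.17 ≈ 1154 Hz.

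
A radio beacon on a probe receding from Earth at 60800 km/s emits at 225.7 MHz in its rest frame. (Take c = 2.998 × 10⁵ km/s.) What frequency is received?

β = v/c = 60800/299800 = 0.2028.
Relativistic Doppler for frequency: f' = f₀ · √((1 − β)/(1 + β)).
f' = 225.7 × √(0.7972/1.2028) = 225.7 × 0.81412 ≈ 183.7 MHz.

183.7 MHz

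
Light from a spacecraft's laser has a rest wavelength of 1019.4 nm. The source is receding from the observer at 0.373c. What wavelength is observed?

Relativistic Doppler for wavelength: λ' = λ₀ · √((1 + β)/(1 − β)).
λ' = 1019.4 × √(1.3730/0.6270) = 1019.4 × 1.47979 ≈ 1508.5 nm.

1508.5 nm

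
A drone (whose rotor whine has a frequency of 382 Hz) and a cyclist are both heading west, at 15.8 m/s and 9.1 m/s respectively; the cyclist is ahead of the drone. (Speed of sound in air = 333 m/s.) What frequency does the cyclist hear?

390 Hz

The cyclist is ahead, so the drone is moving toward it while the cyclist is moving away from the drone.
General Doppler shift: f' = f · (v − v_o)/(v − v_s).
f' = 382 × (333 − 9.1)/(333 − 15.8) = 382 × 323.9/317.2 ≈ 390 Hz.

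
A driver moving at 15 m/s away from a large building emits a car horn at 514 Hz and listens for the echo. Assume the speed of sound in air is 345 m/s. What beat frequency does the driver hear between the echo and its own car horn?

42.8 Hz

The large building receives the sound from a moving source: f₁ = f₀ · v/(v + v_e) = 514 × 345/360 ≈ 492.6 Hz.
On the return leg the driver is a moving observer: f₂ = f₁ · (v − v_e)/v = 492.6 × 330/345 ≈ 471.2 Hz.
Beat against the emitted tone: |f₂ − f₀| = 2v_e·f₀/(v + v_e) = 2 × 15 × 514/360 ≈ 42.8 Hz.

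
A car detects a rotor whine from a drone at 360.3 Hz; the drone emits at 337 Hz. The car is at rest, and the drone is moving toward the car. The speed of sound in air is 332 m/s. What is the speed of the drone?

f' = f · v/(v − v_s) ⇒ v_s = v · |1 − f/f'|.
v_s = 332 × |1 − 337/360.3| = 332 × 0.06467 ≈ 21.5 m/s.

21.5 m/s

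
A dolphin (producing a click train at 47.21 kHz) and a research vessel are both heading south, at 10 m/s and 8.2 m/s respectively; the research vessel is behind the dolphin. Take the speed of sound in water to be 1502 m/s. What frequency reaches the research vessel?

The research vessel is behind, so the dolphin is moving away from it while the research vessel is moving toward the dolphin.
General Doppler shift: f' = f · (v + v_o)/(v + v_s).
f' = 47.21 × (1502 + 8.2)/(1502 + 10) = 47.21 × 1510.2/1512 ≈ 47.2 kHz.

47.2 kHz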